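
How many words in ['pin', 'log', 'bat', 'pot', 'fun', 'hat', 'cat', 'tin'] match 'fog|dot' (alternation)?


Alternation 'fog|dot' matches either 'fog' or 'dot'.
Checking each word:
  'pin' -> no
  'log' -> no
  'bat' -> no
  'pot' -> no
  'fun' -> no
  'hat' -> no
  'cat' -> no
  'tin' -> no
Matches: []
Count: 0

0


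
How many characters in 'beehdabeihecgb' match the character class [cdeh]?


Character class [cdeh] matches any of: {c, d, e, h}
Scanning string 'beehdabeihecgb' character by character:
  pos 0: 'b' -> no
  pos 1: 'e' -> MATCH
  pos 2: 'e' -> MATCH
  pos 3: 'h' -> MATCH
  pos 4: 'd' -> MATCH
  pos 5: 'a' -> no
  pos 6: 'b' -> no
  pos 7: 'e' -> MATCH
  pos 8: 'i' -> no
  pos 9: 'h' -> MATCH
  pos 10: 'e' -> MATCH
  pos 11: 'c' -> MATCH
  pos 12: 'g' -> no
  pos 13: 'b' -> no
Total matches: 8

8


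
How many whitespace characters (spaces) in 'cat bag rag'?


\s matches whitespace characters (spaces, tabs, etc.).
Text: 'cat bag rag'
This text has 3 words separated by spaces.
Number of spaces = number of words - 1 = 3 - 1 = 2

2


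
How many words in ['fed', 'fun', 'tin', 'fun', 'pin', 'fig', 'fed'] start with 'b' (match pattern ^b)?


Pattern ^b anchors to start of word. Check which words begin with 'b':
  'fed' -> no
  'fun' -> no
  'tin' -> no
  'fun' -> no
  'pin' -> no
  'fig' -> no
  'fed' -> no
Matching words: []
Count: 0

0


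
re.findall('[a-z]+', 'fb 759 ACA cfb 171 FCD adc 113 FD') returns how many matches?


Pattern '[a-z]+' finds one or more lowercase letters.
Text: 'fb 759 ACA cfb 171 FCD adc 113 FD'
Scanning for matches:
  Match 1: 'fb'
  Match 2: 'cfb'
  Match 3: 'adc'
Total matches: 3

3


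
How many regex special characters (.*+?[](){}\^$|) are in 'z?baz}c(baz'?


Regex special characters are: . * + ? [ ] ( ) { } \ ^ $ |
Scanning 'z?baz}c(baz':
  pos 1: '?' -> SPECIAL
  pos 5: '}' -> SPECIAL
  pos 7: '(' -> SPECIAL
Special chars found: ['?', '}', '(']
Total: 3

3


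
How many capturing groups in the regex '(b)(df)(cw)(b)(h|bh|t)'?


To count capturing groups, count each '(' that starts a group.
Pattern: '(b)(df)(cw)(b)(h|bh|t)'
Walking through the pattern:
  Position 0: '(' -> group #1
  Position 3: '(' -> group #2
  Position 7: '(' -> group #3
  Position 11: '(' -> group #4
  Position 14: '(' -> group #5
Total capturing groups: 5

5


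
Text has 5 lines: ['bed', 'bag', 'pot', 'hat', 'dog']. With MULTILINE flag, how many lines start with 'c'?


With MULTILINE flag, ^ matches the start of each line.
Lines: ['bed', 'bag', 'pot', 'hat', 'dog']
Checking which lines start with 'c':
  Line 1: 'bed' -> no
  Line 2: 'bag' -> no
  Line 3: 'pot' -> no
  Line 4: 'hat' -> no
  Line 5: 'dog' -> no
Matching lines: []
Count: 0

0


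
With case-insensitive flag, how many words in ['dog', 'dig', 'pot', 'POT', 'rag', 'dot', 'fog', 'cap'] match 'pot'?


Case-insensitive matching: compare each word's lowercase form to 'pot'.
  'dog' -> lower='dog' -> no
  'dig' -> lower='dig' -> no
  'pot' -> lower='pot' -> MATCH
  'POT' -> lower='pot' -> MATCH
  'rag' -> lower='rag' -> no
  'dot' -> lower='dot' -> no
  'fog' -> lower='fog' -> no
  'cap' -> lower='cap' -> no
Matches: ['pot', 'POT']
Count: 2

2


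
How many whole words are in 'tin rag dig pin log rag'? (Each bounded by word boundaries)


Word boundaries (\b) mark the start/end of each word.
Text: 'tin rag dig pin log rag'
Splitting by whitespace:
  Word 1: 'tin'
  Word 2: 'rag'
  Word 3: 'dig'
  Word 4: 'pin'
  Word 5: 'log'
  Word 6: 'rag'
Total whole words: 6

6


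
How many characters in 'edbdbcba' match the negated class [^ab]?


Negated class [^ab] matches any char NOT in {a, b}
Scanning 'edbdbcba':
  pos 0: 'e' -> MATCH
  pos 1: 'd' -> MATCH
  pos 2: 'b' -> no (excluded)
  pos 3: 'd' -> MATCH
  pos 4: 'b' -> no (excluded)
  pos 5: 'c' -> MATCH
  pos 6: 'b' -> no (excluded)
  pos 7: 'a' -> no (excluded)
Total matches: 4

4


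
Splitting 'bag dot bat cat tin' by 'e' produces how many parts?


Splitting by 'e' breaks the string at each occurrence of the separator.
Text: 'bag dot bat cat tin'
Parts after split:
  Part 1: 'bag dot bat cat tin'
Total parts: 1

1


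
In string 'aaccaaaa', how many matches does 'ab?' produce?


Pattern 'ab?' matches 'a' optionally followed by 'b'.
String: 'aaccaaaa'
Scanning left to right for 'a' then checking next char:
  Match 1: 'a' (a not followed by b)
  Match 2: 'a' (a not followed by b)
  Match 3: 'a' (a not followed by b)
  Match 4: 'a' (a not followed by b)
  Match 5: 'a' (a not followed by b)
  Match 6: 'a' (a not followed by b)
Total matches: 6

6


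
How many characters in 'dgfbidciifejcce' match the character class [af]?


Character class [af] matches any of: {a, f}
Scanning string 'dgfbidciifejcce' character by character:
  pos 0: 'd' -> no
  pos 1: 'g' -> no
  pos 2: 'f' -> MATCH
  pos 3: 'b' -> no
  pos 4: 'i' -> no
  pos 5: 'd' -> no
  pos 6: 'c' -> no
  pos 7: 'i' -> no
  pos 8: 'i' -> no
  pos 9: 'f' -> MATCH
  pos 10: 'e' -> no
  pos 11: 'j' -> no
  pos 12: 'c' -> no
  pos 13: 'c' -> no
  pos 14: 'e' -> no
Total matches: 2

2


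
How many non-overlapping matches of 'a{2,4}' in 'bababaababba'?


Pattern 'a{2,4}' matches between 2 and 4 consecutive a's (greedy).
String: 'bababaababba'
Finding runs of a's and applying greedy matching:
  Run at pos 1: 'a' (length 1)
  Run at pos 3: 'a' (length 1)
  Run at pos 5: 'aa' (length 2)
  Run at pos 8: 'a' (length 1)
  Run at pos 11: 'a' (length 1)
Matches: ['aa']
Count: 1

1


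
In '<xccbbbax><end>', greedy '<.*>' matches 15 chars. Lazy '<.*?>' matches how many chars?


Greedy '<.*>' tries to match as MUCH as possible.
Lazy '<.*?>' tries to match as LITTLE as possible.

String: '<xccbbbax><end>'
Greedy '<.*>' starts at first '<' and extends to the LAST '>': '<xccbbbax><end>' (15 chars)
Lazy '<.*?>' starts at first '<' and stops at the FIRST '>': '<xccbbbax>' (10 chars)

10


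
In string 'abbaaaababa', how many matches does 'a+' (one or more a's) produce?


Pattern 'a+' matches one or more consecutive a's.
String: 'abbaaaababa'
Scanning for runs of a:
  Match 1: 'a' (length 1)
  Match 2: 'aaaa' (length 4)
  Match 3: 'a' (length 1)
  Match 4: 'a' (length 1)
Total matches: 4

4


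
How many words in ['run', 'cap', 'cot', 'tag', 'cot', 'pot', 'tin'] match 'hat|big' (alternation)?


Alternation 'hat|big' matches either 'hat' or 'big'.
Checking each word:
  'run' -> no
  'cap' -> no
  'cot' -> no
  'tag' -> no
  'cot' -> no
  'pot' -> no
  'tin' -> no
Matches: []
Count: 0

0


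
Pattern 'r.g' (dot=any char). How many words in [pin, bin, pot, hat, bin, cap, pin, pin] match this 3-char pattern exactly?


Pattern 'r.g' means: starts with 'r', any single char, ends with 'g'.
Checking each word (must be exactly 3 chars):
  'pin' (len=3): no
  'bin' (len=3): no
  'pot' (len=3): no
  'hat' (len=3): no
  'bin' (len=3): no
  'cap' (len=3): no
  'pin' (len=3): no
  'pin' (len=3): no
Matching words: []
Total: 0

0


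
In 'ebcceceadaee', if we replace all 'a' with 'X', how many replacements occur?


re.sub('a', 'X', text) replaces every occurrence of 'a' with 'X'.
Text: 'ebcceceadaee'
Scanning for 'a':
  pos 7: 'a' -> replacement #1
  pos 9: 'a' -> replacement #2
Total replacements: 2

2


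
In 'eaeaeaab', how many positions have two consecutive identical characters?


Looking for consecutive identical characters in 'eaeaeaab':
  pos 0-1: 'e' vs 'a' -> different
  pos 1-2: 'a' vs 'e' -> different
  pos 2-3: 'e' vs 'a' -> different
  pos 3-4: 'a' vs 'e' -> different
  pos 4-5: 'e' vs 'a' -> different
  pos 5-6: 'a' vs 'a' -> MATCH ('aa')
  pos 6-7: 'a' vs 'b' -> different
Consecutive identical pairs: ['aa']
Count: 1

1


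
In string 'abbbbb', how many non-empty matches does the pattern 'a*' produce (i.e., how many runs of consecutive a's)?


Pattern 'a*' matches zero or more a's. We want non-empty runs of consecutive a's.
String: 'abbbbb'
Walking through the string to find runs of a's:
  Run 1: positions 0-0 -> 'a'
Non-empty runs found: ['a']
Count: 1

1


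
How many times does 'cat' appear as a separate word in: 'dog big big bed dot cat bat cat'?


Scanning each word for exact match 'cat':
  Word 1: 'dog' -> no
  Word 2: 'big' -> no
  Word 3: 'big' -> no
  Word 4: 'bed' -> no
  Word 5: 'dot' -> no
  Word 6: 'cat' -> MATCH
  Word 7: 'bat' -> no
  Word 8: 'cat' -> MATCH
Total matches: 2

2


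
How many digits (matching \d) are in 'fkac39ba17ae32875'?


\d matches any digit 0-9.
Scanning 'fkac39ba17ae32875':
  pos 4: '3' -> DIGIT
  pos 5: '9' -> DIGIT
  pos 8: '1' -> DIGIT
  pos 9: '7' -> DIGIT
  pos 12: '3' -> DIGIT
  pos 13: '2' -> DIGIT
  pos 14: '8' -> DIGIT
  pos 15: '7' -> DIGIT
  pos 16: '5' -> DIGIT
Digits found: ['3', '9', '1', '7', '3', '2', '8', '7', '5']
Total: 9

9


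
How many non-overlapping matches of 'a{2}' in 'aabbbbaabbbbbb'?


Pattern 'a{2}' matches exactly 2 consecutive a's (greedy, non-overlapping).
String: 'aabbbbaabbbbbb'
Scanning for runs of a's:
  Run at pos 0: 'aa' (length 2) -> 1 match(es)
  Run at pos 6: 'aa' (length 2) -> 1 match(es)
Matches found: ['aa', 'aa']
Total: 2

2


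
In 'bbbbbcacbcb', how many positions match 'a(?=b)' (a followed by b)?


Lookahead 'a(?=b)' matches 'a' only when followed by 'b'.
String: 'bbbbbcacbcb'
Checking each position where char is 'a':
  pos 6: 'a' -> no (next='c')
Matching positions: []
Count: 0

0


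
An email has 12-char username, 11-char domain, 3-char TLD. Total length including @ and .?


An email address has format: username@domain.tld
Username length: 12
'@' character: 1
Domain length: 11
'.' character: 1
TLD length: 3
Total = 12 + 1 + 11 + 1 + 3 = 28

28


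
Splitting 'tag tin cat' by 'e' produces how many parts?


Splitting by 'e' breaks the string at each occurrence of the separator.
Text: 'tag tin cat'
Parts after split:
  Part 1: 'tag tin cat'
Total parts: 1

1


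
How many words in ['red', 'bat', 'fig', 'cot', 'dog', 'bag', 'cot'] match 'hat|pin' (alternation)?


Alternation 'hat|pin' matches either 'hat' or 'pin'.
Checking each word:
  'red' -> no
  'bat' -> no
  'fig' -> no
  'cot' -> no
  'dog' -> no
  'bag' -> no
  'cot' -> no
Matches: []
Count: 0

0


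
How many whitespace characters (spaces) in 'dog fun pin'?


\s matches whitespace characters (spaces, tabs, etc.).
Text: 'dog fun pin'
This text has 3 words separated by spaces.
Number of spaces = number of words - 1 = 3 - 1 = 2

2


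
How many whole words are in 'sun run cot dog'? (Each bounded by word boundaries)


Word boundaries (\b) mark the start/end of each word.
Text: 'sun run cot dog'
Splitting by whitespace:
  Word 1: 'sun'
  Word 2: 'run'
  Word 3: 'cot'
  Word 4: 'dog'
Total whole words: 4

4


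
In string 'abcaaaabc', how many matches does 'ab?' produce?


Pattern 'ab?' matches 'a' optionally followed by 'b'.
String: 'abcaaaabc'
Scanning left to right for 'a' then checking next char:
  Match 1: 'ab' (a followed by b)
  Match 2: 'a' (a not followed by b)
  Match 3: 'a' (a not followed by b)
  Match 4: 'a' (a not followed by b)
  Match 5: 'ab' (a followed by b)
Total matches: 5

5


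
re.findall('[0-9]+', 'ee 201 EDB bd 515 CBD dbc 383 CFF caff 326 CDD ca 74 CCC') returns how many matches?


Pattern '[0-9]+' finds one or more digits.
Text: 'ee 201 EDB bd 515 CBD dbc 383 CFF caff 326 CDD ca 74 CCC'
Scanning for matches:
  Match 1: '201'
  Match 2: '515'
  Match 3: '383'
  Match 4: '326'
  Match 5: '74'
Total matches: 5

5


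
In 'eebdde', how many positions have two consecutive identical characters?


Looking for consecutive identical characters in 'eebdde':
  pos 0-1: 'e' vs 'e' -> MATCH ('ee')
  pos 1-2: 'e' vs 'b' -> different
  pos 2-3: 'b' vs 'd' -> different
  pos 3-4: 'd' vs 'd' -> MATCH ('dd')
  pos 4-5: 'd' vs 'e' -> different
Consecutive identical pairs: ['ee', 'dd']
Count: 2

2


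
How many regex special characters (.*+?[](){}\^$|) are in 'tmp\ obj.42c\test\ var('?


Regex special characters are: . * + ? [ ] ( ) { } \ ^ $ |
Scanning 'tmp\ obj.42c\test\ var(':
  pos 3: '\' -> SPECIAL
  pos 8: '.' -> SPECIAL
  pos 12: '\' -> SPECIAL
  pos 17: '\' -> SPECIAL
  pos 22: '(' -> SPECIAL
Special chars found: ['\\', '.', '\\', '\\', '(']
Total: 5

5


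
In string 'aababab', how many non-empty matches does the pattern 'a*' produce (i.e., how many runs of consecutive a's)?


Pattern 'a*' matches zero or more a's. We want non-empty runs of consecutive a's.
String: 'aababab'
Walking through the string to find runs of a's:
  Run 1: positions 0-1 -> 'aa'
  Run 2: positions 3-3 -> 'a'
  Run 3: positions 5-5 -> 'a'
Non-empty runs found: ['aa', 'a', 'a']
Count: 3

3


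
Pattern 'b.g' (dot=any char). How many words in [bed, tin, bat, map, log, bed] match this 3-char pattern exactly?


Pattern 'b.g' means: starts with 'b', any single char, ends with 'g'.
Checking each word (must be exactly 3 chars):
  'bed' (len=3): no
  'tin' (len=3): no
  'bat' (len=3): no
  'map' (len=3): no
  'log' (len=3): no
  'bed' (len=3): no
Matching words: []
Total: 0

0


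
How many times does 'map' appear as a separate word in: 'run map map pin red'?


Scanning each word for exact match 'map':
  Word 1: 'run' -> no
  Word 2: 'map' -> MATCH
  Word 3: 'map' -> MATCH
  Word 4: 'pin' -> no
  Word 5: 'red' -> no
Total matches: 2

2


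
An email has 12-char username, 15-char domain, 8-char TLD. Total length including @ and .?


An email address has format: username@domain.tld
Username length: 12
'@' character: 1
Domain length: 15
'.' character: 1
TLD length: 8
Total = 12 + 1 + 15 + 1 + 8 = 37

37


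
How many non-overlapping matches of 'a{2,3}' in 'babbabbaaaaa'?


Pattern 'a{2,3}' matches between 2 and 3 consecutive a's (greedy).
String: 'babbabbaaaaa'
Finding runs of a's and applying greedy matching:
  Run at pos 1: 'a' (length 1)
  Run at pos 4: 'a' (length 1)
  Run at pos 7: 'aaaaa' (length 5)
Matches: ['aaa', 'aa']
Count: 2

2


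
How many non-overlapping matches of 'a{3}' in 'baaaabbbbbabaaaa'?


Pattern 'a{3}' matches exactly 3 consecutive a's (greedy, non-overlapping).
String: 'baaaabbbbbabaaaa'
Scanning for runs of a's:
  Run at pos 1: 'aaaa' (length 4) -> 1 match(es)
  Run at pos 10: 'a' (length 1) -> 0 match(es)
  Run at pos 12: 'aaaa' (length 4) -> 1 match(es)
Matches found: ['aaa', 'aaa']
Total: 2

2


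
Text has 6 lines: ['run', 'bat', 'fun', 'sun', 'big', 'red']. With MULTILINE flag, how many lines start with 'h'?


With MULTILINE flag, ^ matches the start of each line.
Lines: ['run', 'bat', 'fun', 'sun', 'big', 'red']
Checking which lines start with 'h':
  Line 1: 'run' -> no
  Line 2: 'bat' -> no
  Line 3: 'fun' -> no
  Line 4: 'sun' -> no
  Line 5: 'big' -> no
  Line 6: 'red' -> no
Matching lines: []
Count: 0

0


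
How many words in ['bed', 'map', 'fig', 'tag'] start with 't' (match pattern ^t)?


Pattern ^t anchors to start of word. Check which words begin with 't':
  'bed' -> no
  'map' -> no
  'fig' -> no
  'tag' -> MATCH (starts with 't')
Matching words: ['tag']
Count: 1

1


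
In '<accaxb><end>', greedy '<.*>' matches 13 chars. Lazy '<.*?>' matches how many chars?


Greedy '<.*>' tries to match as MUCH as possible.
Lazy '<.*?>' tries to match as LITTLE as possible.

String: '<accaxb><end>'
Greedy '<.*>' starts at first '<' and extends to the LAST '>': '<accaxb><end>' (13 chars)
Lazy '<.*?>' starts at first '<' and stops at the FIRST '>': '<accaxb>' (8 chars)

8


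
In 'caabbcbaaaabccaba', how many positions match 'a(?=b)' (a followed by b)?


Lookahead 'a(?=b)' matches 'a' only when followed by 'b'.
String: 'caabbcbaaaabccaba'
Checking each position where char is 'a':
  pos 1: 'a' -> no (next='a')
  pos 2: 'a' -> MATCH (next='b')
  pos 7: 'a' -> no (next='a')
  pos 8: 'a' -> no (next='a')
  pos 9: 'a' -> no (next='a')
  pos 10: 'a' -> MATCH (next='b')
  pos 14: 'a' -> MATCH (next='b')
Matching positions: [2, 10, 14]
Count: 3

3


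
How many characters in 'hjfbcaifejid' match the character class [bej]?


Character class [bej] matches any of: {b, e, j}
Scanning string 'hjfbcaifejid' character by character:
  pos 0: 'h' -> no
  pos 1: 'j' -> MATCH
  pos 2: 'f' -> no
  pos 3: 'b' -> MATCH
  pos 4: 'c' -> no
  pos 5: 'a' -> no
  pos 6: 'i' -> no
  pos 7: 'f' -> no
  pos 8: 'e' -> MATCH
  pos 9: 'j' -> MATCH
  pos 10: 'i' -> no
  pos 11: 'd' -> no
Total matches: 4

4


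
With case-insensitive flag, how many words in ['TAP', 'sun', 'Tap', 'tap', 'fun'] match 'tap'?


Case-insensitive matching: compare each word's lowercase form to 'tap'.
  'TAP' -> lower='tap' -> MATCH
  'sun' -> lower='sun' -> no
  'Tap' -> lower='tap' -> MATCH
  'tap' -> lower='tap' -> MATCH
  'fun' -> lower='fun' -> no
Matches: ['TAP', 'Tap', 'tap']
Count: 3

3


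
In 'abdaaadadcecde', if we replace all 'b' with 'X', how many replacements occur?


re.sub('b', 'X', text) replaces every occurrence of 'b' with 'X'.
Text: 'abdaaadadcecde'
Scanning for 'b':
  pos 1: 'b' -> replacement #1
Total replacements: 1

1


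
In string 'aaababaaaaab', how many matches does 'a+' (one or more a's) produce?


Pattern 'a+' matches one or more consecutive a's.
String: 'aaababaaaaab'
Scanning for runs of a:
  Match 1: 'aaa' (length 3)
  Match 2: 'a' (length 1)
  Match 3: 'aaaaa' (length 5)
Total matches: 3

3


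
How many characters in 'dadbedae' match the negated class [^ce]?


Negated class [^ce] matches any char NOT in {c, e}
Scanning 'dadbedae':
  pos 0: 'd' -> MATCH
  pos 1: 'a' -> MATCH
  pos 2: 'd' -> MATCH
  pos 3: 'b' -> MATCH
  pos 4: 'e' -> no (excluded)
  pos 5: 'd' -> MATCH
  pos 6: 'a' -> MATCH
  pos 7: 'e' -> no (excluded)
Total matches: 6

6


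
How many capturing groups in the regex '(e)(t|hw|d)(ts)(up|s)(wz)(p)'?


To count capturing groups, count each '(' that starts a group.
Pattern: '(e)(t|hw|d)(ts)(up|s)(wz)(p)'
Walking through the pattern:
  Position 0: '(' -> group #1
  Position 3: '(' -> group #2
  Position 11: '(' -> group #3
  Position 15: '(' -> group #4
  Position 21: '(' -> group #5
  Position 25: '(' -> group #6
Total capturing groups: 6

6


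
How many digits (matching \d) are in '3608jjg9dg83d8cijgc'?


\d matches any digit 0-9.
Scanning '3608jjg9dg83d8cijgc':
  pos 0: '3' -> DIGIT
  pos 1: '6' -> DIGIT
  pos 2: '0' -> DIGIT
  pos 3: '8' -> DIGIT
  pos 7: '9' -> DIGIT
  pos 10: '8' -> DIGIT
  pos 11: '3' -> DIGIT
  pos 13: '8' -> DIGIT
Digits found: ['3', '6', '0', '8', '9', '8', '3', '8']
Total: 8

8


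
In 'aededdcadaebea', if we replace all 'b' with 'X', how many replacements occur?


re.sub('b', 'X', text) replaces every occurrence of 'b' with 'X'.
Text: 'aededdcadaebea'
Scanning for 'b':
  pos 11: 'b' -> replacement #1
Total replacements: 1

1


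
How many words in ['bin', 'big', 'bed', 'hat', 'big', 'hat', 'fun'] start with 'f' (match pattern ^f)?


Pattern ^f anchors to start of word. Check which words begin with 'f':
  'bin' -> no
  'big' -> no
  'bed' -> no
  'hat' -> no
  'big' -> no
  'hat' -> no
  'fun' -> MATCH (starts with 'f')
Matching words: ['fun']
Count: 1

1


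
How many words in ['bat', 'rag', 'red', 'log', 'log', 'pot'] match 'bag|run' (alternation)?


Alternation 'bag|run' matches either 'bag' or 'run'.
Checking each word:
  'bat' -> no
  'rag' -> no
  'red' -> no
  'log' -> no
  'log' -> no
  'pot' -> no
Matches: []
Count: 0

0


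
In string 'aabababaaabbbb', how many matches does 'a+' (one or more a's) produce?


Pattern 'a+' matches one or more consecutive a's.
String: 'aabababaaabbbb'
Scanning for runs of a:
  Match 1: 'aa' (length 2)
  Match 2: 'a' (length 1)
  Match 3: 'a' (length 1)
  Match 4: 'aaa' (length 3)
Total matches: 4

4


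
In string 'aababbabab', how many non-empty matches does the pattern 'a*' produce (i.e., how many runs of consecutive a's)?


Pattern 'a*' matches zero or more a's. We want non-empty runs of consecutive a's.
String: 'aababbabab'
Walking through the string to find runs of a's:
  Run 1: positions 0-1 -> 'aa'
  Run 2: positions 3-3 -> 'a'
  Run 3: positions 6-6 -> 'a'
  Run 4: positions 8-8 -> 'a'
Non-empty runs found: ['aa', 'a', 'a', 'a']
Count: 4

4


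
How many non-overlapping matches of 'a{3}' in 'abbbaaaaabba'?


Pattern 'a{3}' matches exactly 3 consecutive a's (greedy, non-overlapping).
String: 'abbbaaaaabba'
Scanning for runs of a's:
  Run at pos 0: 'a' (length 1) -> 0 match(es)
  Run at pos 4: 'aaaaa' (length 5) -> 1 match(es)
  Run at pos 11: 'a' (length 1) -> 0 match(es)
Matches found: ['aaa']
Total: 1

1


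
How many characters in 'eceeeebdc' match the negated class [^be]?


Negated class [^be] matches any char NOT in {b, e}
Scanning 'eceeeebdc':
  pos 0: 'e' -> no (excluded)
  pos 1: 'c' -> MATCH
  pos 2: 'e' -> no (excluded)
  pos 3: 'e' -> no (excluded)
  pos 4: 'e' -> no (excluded)
  pos 5: 'e' -> no (excluded)
  pos 6: 'b' -> no (excluded)
  pos 7: 'd' -> MATCH
  pos 8: 'c' -> MATCH
Total matches: 3

3


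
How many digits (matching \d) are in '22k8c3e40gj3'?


\d matches any digit 0-9.
Scanning '22k8c3e40gj3':
  pos 0: '2' -> DIGIT
  pos 1: '2' -> DIGIT
  pos 3: '8' -> DIGIT
  pos 5: '3' -> DIGIT
  pos 7: '4' -> DIGIT
  pos 8: '0' -> DIGIT
  pos 11: '3' -> DIGIT
Digits found: ['2', '2', '8', '3', '4', '0', '3']
Total: 7

7


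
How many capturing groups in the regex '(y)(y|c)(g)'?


To count capturing groups, count each '(' that starts a group.
Pattern: '(y)(y|c)(g)'
Walking through the pattern:
  Position 0: '(' -> group #1
  Position 3: '(' -> group #2
  Position 8: '(' -> group #3
Total capturing groups: 3

3


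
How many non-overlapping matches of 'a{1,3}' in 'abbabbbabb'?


Pattern 'a{1,3}' matches between 1 and 3 consecutive a's (greedy).
String: 'abbabbbabb'
Finding runs of a's and applying greedy matching:
  Run at pos 0: 'a' (length 1)
  Run at pos 3: 'a' (length 1)
  Run at pos 7: 'a' (length 1)
Matches: ['a', 'a', 'a']
Count: 3

3


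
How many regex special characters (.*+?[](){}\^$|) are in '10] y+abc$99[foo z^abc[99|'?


Regex special characters are: . * + ? [ ] ( ) { } \ ^ $ |
Scanning '10] y+abc$99[foo z^abc[99|':
  pos 2: ']' -> SPECIAL
  pos 5: '+' -> SPECIAL
  pos 9: '$' -> SPECIAL
  pos 12: '[' -> SPECIAL
  pos 18: '^' -> SPECIAL
  pos 22: '[' -> SPECIAL
  pos 25: '|' -> SPECIAL
Special chars found: [']', '+', '$', '[', '^', '[', '|']
Total: 7

7


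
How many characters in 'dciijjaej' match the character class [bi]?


Character class [bi] matches any of: {b, i}
Scanning string 'dciijjaej' character by character:
  pos 0: 'd' -> no
  pos 1: 'c' -> no
  pos 2: 'i' -> MATCH
  pos 3: 'i' -> MATCH
  pos 4: 'j' -> no
  pos 5: 'j' -> no
  pos 6: 'a' -> no
  pos 7: 'e' -> no
  pos 8: 'j' -> no
Total matches: 2

2


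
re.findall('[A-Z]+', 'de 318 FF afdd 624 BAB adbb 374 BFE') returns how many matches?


Pattern '[A-Z]+' finds one or more uppercase letters.
Text: 'de 318 FF afdd 624 BAB adbb 374 BFE'
Scanning for matches:
  Match 1: 'FF'
  Match 2: 'BAB'
  Match 3: 'BFE'
Total matches: 3

3


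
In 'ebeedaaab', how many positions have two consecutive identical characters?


Looking for consecutive identical characters in 'ebeedaaab':
  pos 0-1: 'e' vs 'b' -> different
  pos 1-2: 'b' vs 'e' -> different
  pos 2-3: 'e' vs 'e' -> MATCH ('ee')
  pos 3-4: 'e' vs 'd' -> different
  pos 4-5: 'd' vs 'a' -> different
  pos 5-6: 'a' vs 'a' -> MATCH ('aa')
  pos 6-7: 'a' vs 'a' -> MATCH ('aa')
  pos 7-8: 'a' vs 'b' -> different
Consecutive identical pairs: ['ee', 'aa', 'aa']
Count: 3

3


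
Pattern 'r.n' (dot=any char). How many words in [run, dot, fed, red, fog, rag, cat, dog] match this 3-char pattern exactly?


Pattern 'r.n' means: starts with 'r', any single char, ends with 'n'.
Checking each word (must be exactly 3 chars):
  'run' (len=3): MATCH
  'dot' (len=3): no
  'fed' (len=3): no
  'red' (len=3): no
  'fog' (len=3): no
  'rag' (len=3): no
  'cat' (len=3): no
  'dog' (len=3): no
Matching words: ['run']
Total: 1

1


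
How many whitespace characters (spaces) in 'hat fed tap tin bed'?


\s matches whitespace characters (spaces, tabs, etc.).
Text: 'hat fed tap tin bed'
This text has 5 words separated by spaces.
Number of spaces = number of words - 1 = 5 - 1 = 4

4


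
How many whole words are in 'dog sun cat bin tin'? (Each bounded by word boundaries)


Word boundaries (\b) mark the start/end of each word.
Text: 'dog sun cat bin tin'
Splitting by whitespace:
  Word 1: 'dog'
  Word 2: 'sun'
  Word 3: 'cat'
  Word 4: 'bin'
  Word 5: 'tin'
Total whole words: 5

5


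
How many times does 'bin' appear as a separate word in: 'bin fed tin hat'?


Scanning each word for exact match 'bin':
  Word 1: 'bin' -> MATCH
  Word 2: 'fed' -> no
  Word 3: 'tin' -> no
  Word 4: 'hat' -> no
Total matches: 1

1


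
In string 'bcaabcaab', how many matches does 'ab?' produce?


Pattern 'ab?' matches 'a' optionally followed by 'b'.
String: 'bcaabcaab'
Scanning left to right for 'a' then checking next char:
  Match 1: 'a' (a not followed by b)
  Match 2: 'ab' (a followed by b)
  Match 3: 'a' (a not followed by b)
  Match 4: 'ab' (a followed by b)
Total matches: 4

4


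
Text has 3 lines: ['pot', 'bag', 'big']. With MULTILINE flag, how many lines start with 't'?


With MULTILINE flag, ^ matches the start of each line.
Lines: ['pot', 'bag', 'big']
Checking which lines start with 't':
  Line 1: 'pot' -> no
  Line 2: 'bag' -> no
  Line 3: 'big' -> no
Matching lines: []
Count: 0

0


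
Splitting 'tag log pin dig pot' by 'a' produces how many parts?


Splitting by 'a' breaks the string at each occurrence of the separator.
Text: 'tag log pin dig pot'
Parts after split:
  Part 1: 't'
  Part 2: 'g log pin dig pot'
Total parts: 2

2


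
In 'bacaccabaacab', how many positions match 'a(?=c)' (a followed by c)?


Lookahead 'a(?=c)' matches 'a' only when followed by 'c'.
String: 'bacaccabaacab'
Checking each position where char is 'a':
  pos 1: 'a' -> MATCH (next='c')
  pos 3: 'a' -> MATCH (next='c')
  pos 6: 'a' -> no (next='b')
  pos 8: 'a' -> no (next='a')
  pos 9: 'a' -> MATCH (next='c')
  pos 11: 'a' -> no (next='b')
Matching positions: [1, 3, 9]
Count: 3

3


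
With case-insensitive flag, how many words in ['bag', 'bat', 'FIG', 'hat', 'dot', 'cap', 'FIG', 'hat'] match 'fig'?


Case-insensitive matching: compare each word's lowercase form to 'fig'.
  'bag' -> lower='bag' -> no
  'bat' -> lower='bat' -> no
  'FIG' -> lower='fig' -> MATCH
  'hat' -> lower='hat' -> no
  'dot' -> lower='dot' -> no
  'cap' -> lower='cap' -> no
  'FIG' -> lower='fig' -> MATCH
  'hat' -> lower='hat' -> no
Matches: ['FIG', 'FIG']
Count: 2

2


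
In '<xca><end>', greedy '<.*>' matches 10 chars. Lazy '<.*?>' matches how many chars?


Greedy '<.*>' tries to match as MUCH as possible.
Lazy '<.*?>' tries to match as LITTLE as possible.

String: '<xca><end>'
Greedy '<.*>' starts at first '<' and extends to the LAST '>': '<xca><end>' (10 chars)
Lazy '<.*?>' starts at first '<' and stops at the FIRST '>': '<xca>' (5 chars)

5


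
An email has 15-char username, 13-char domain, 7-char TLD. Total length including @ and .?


An email address has format: username@domain.tld
Username length: 15
'@' character: 1
Domain length: 13
'.' character: 1
TLD length: 7
Total = 15 + 1 + 13 + 1 + 7 = 37

37


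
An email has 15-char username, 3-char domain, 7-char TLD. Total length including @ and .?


An email address has format: username@domain.tld
Username length: 15
'@' character: 1
Domain length: 3
'.' character: 1
TLD length: 7
Total = 15 + 1 + 3 + 1 + 7 = 27

27


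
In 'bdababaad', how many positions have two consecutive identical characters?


Looking for consecutive identical characters in 'bdababaad':
  pos 0-1: 'b' vs 'd' -> different
  pos 1-2: 'd' vs 'a' -> different
  pos 2-3: 'a' vs 'b' -> different
  pos 3-4: 'b' vs 'a' -> different
  pos 4-5: 'a' vs 'b' -> different
  pos 5-6: 'b' vs 'a' -> different
  pos 6-7: 'a' vs 'a' -> MATCH ('aa')
  pos 7-8: 'a' vs 'd' -> different
Consecutive identical pairs: ['aa']
Count: 1

1


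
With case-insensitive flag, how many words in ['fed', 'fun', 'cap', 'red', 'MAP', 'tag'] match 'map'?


Case-insensitive matching: compare each word's lowercase form to 'map'.
  'fed' -> lower='fed' -> no
  'fun' -> lower='fun' -> no
  'cap' -> lower='cap' -> no
  'red' -> lower='red' -> no
  'MAP' -> lower='map' -> MATCH
  'tag' -> lower='tag' -> no
Matches: ['MAP']
Count: 1

1


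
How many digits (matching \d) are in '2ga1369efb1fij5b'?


\d matches any digit 0-9.
Scanning '2ga1369efb1fij5b':
  pos 0: '2' -> DIGIT
  pos 3: '1' -> DIGIT
  pos 4: '3' -> DIGIT
  pos 5: '6' -> DIGIT
  pos 6: '9' -> DIGIT
  pos 10: '1' -> DIGIT
  pos 14: '5' -> DIGIT
Digits found: ['2', '1', '3', '6', '9', '1', '5']
Total: 7

7


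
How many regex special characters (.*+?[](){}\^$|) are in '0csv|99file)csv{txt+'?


Regex special characters are: . * + ? [ ] ( ) { } \ ^ $ |
Scanning '0csv|99file)csv{txt+':
  pos 4: '|' -> SPECIAL
  pos 11: ')' -> SPECIAL
  pos 15: '{' -> SPECIAL
  pos 19: '+' -> SPECIAL
Special chars found: ['|', ')', '{', '+']
Total: 4

4


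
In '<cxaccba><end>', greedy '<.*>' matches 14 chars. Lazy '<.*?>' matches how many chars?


Greedy '<.*>' tries to match as MUCH as possible.
Lazy '<.*?>' tries to match as LITTLE as possible.

String: '<cxaccba><end>'
Greedy '<.*>' starts at first '<' and extends to the LAST '>': '<cxaccba><end>' (14 chars)
Lazy '<.*?>' starts at first '<' and stops at the FIRST '>': '<cxaccba>' (9 chars)

9


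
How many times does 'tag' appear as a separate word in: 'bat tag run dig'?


Scanning each word for exact match 'tag':
  Word 1: 'bat' -> no
  Word 2: 'tag' -> MATCH
  Word 3: 'run' -> no
  Word 4: 'dig' -> no
Total matches: 1

1


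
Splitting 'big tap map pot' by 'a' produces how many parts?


Splitting by 'a' breaks the string at each occurrence of the separator.
Text: 'big tap map pot'
Parts after split:
  Part 1: 'big t'
  Part 2: 'p m'
  Part 3: 'p pot'
Total parts: 3

3


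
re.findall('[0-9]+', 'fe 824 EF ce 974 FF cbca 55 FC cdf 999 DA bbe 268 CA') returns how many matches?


Pattern '[0-9]+' finds one or more digits.
Text: 'fe 824 EF ce 974 FF cbca 55 FC cdf 999 DA bbe 268 CA'
Scanning for matches:
  Match 1: '824'
  Match 2: '974'
  Match 3: '55'
  Match 4: '999'
  Match 5: '268'
Total matches: 5

5


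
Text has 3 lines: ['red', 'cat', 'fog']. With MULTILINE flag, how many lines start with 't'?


With MULTILINE flag, ^ matches the start of each line.
Lines: ['red', 'cat', 'fog']
Checking which lines start with 't':
  Line 1: 'red' -> no
  Line 2: 'cat' -> no
  Line 3: 'fog' -> no
Matching lines: []
Count: 0

0


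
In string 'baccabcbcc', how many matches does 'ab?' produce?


Pattern 'ab?' matches 'a' optionally followed by 'b'.
String: 'baccabcbcc'
Scanning left to right for 'a' then checking next char:
  Match 1: 'a' (a not followed by b)
  Match 2: 'ab' (a followed by b)
Total matches: 2

2


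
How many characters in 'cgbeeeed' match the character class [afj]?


Character class [afj] matches any of: {a, f, j}
Scanning string 'cgbeeeed' character by character:
  pos 0: 'c' -> no
  pos 1: 'g' -> no
  pos 2: 'b' -> no
  pos 3: 'e' -> no
  pos 4: 'e' -> no
  pos 5: 'e' -> no
  pos 6: 'e' -> no
  pos 7: 'd' -> no
Total matches: 0

0


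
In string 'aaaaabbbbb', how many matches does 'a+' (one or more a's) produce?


Pattern 'a+' matches one or more consecutive a's.
String: 'aaaaabbbbb'
Scanning for runs of a:
  Match 1: 'aaaaa' (length 5)
Total matches: 1

1


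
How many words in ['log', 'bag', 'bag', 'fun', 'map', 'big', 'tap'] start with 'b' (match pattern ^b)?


Pattern ^b anchors to start of word. Check which words begin with 'b':
  'log' -> no
  'bag' -> MATCH (starts with 'b')
  'bag' -> MATCH (starts with 'b')
  'fun' -> no
  'map' -> no
  'big' -> MATCH (starts with 'b')
  'tap' -> no
Matching words: ['bag', 'bag', 'big']
Count: 3

3


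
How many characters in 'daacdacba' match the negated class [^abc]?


Negated class [^abc] matches any char NOT in {a, b, c}
Scanning 'daacdacba':
  pos 0: 'd' -> MATCH
  pos 1: 'a' -> no (excluded)
  pos 2: 'a' -> no (excluded)
  pos 3: 'c' -> no (excluded)
  pos 4: 'd' -> MATCH
  pos 5: 'a' -> no (excluded)
  pos 6: 'c' -> no (excluded)
  pos 7: 'b' -> no (excluded)
  pos 8: 'a' -> no (excluded)
Total matches: 2

2


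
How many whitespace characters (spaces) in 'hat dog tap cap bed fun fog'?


\s matches whitespace characters (spaces, tabs, etc.).
Text: 'hat dog tap cap bed fun fog'
This text has 7 words separated by spaces.
Number of spaces = number of words - 1 = 7 - 1 = 6

6


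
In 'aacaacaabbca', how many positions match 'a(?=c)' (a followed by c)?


Lookahead 'a(?=c)' matches 'a' only when followed by 'c'.
String: 'aacaacaabbca'
Checking each position where char is 'a':
  pos 0: 'a' -> no (next='a')
  pos 1: 'a' -> MATCH (next='c')
  pos 3: 'a' -> no (next='a')
  pos 4: 'a' -> MATCH (next='c')
  pos 6: 'a' -> no (next='a')
  pos 7: 'a' -> no (next='b')
Matching positions: [1, 4]
Count: 2

2


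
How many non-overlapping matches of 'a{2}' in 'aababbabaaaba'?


Pattern 'a{2}' matches exactly 2 consecutive a's (greedy, non-overlapping).
String: 'aababbabaaaba'
Scanning for runs of a's:
  Run at pos 0: 'aa' (length 2) -> 1 match(es)
  Run at pos 3: 'a' (length 1) -> 0 match(es)
  Run at pos 6: 'a' (length 1) -> 0 match(es)
  Run at pos 8: 'aaa' (length 3) -> 1 match(es)
  Run at pos 12: 'a' (length 1) -> 0 match(es)
Matches found: ['aa', 'aa']
Total: 2

2


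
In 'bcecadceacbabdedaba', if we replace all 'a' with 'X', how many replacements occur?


re.sub('a', 'X', text) replaces every occurrence of 'a' with 'X'.
Text: 'bcecadceacbabdedaba'
Scanning for 'a':
  pos 4: 'a' -> replacement #1
  pos 8: 'a' -> replacement #2
  pos 11: 'a' -> replacement #3
  pos 16: 'a' -> replacement #4
  pos 18: 'a' -> replacement #5
Total replacements: 5

5


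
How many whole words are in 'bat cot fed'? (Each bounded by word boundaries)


Word boundaries (\b) mark the start/end of each word.
Text: 'bat cot fed'
Splitting by whitespace:
  Word 1: 'bat'
  Word 2: 'cot'
  Word 3: 'fed'
Total whole words: 3

3


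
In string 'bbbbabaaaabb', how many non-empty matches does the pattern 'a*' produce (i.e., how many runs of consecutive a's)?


Pattern 'a*' matches zero or more a's. We want non-empty runs of consecutive a's.
String: 'bbbbabaaaabb'
Walking through the string to find runs of a's:
  Run 1: positions 4-4 -> 'a'
  Run 2: positions 6-9 -> 'aaaa'
Non-empty runs found: ['a', 'aaaa']
Count: 2

2


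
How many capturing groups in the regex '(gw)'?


To count capturing groups, count each '(' that starts a group.
Pattern: '(gw)'
Walking through the pattern:
  Position 0: '(' -> group #1
Total capturing groups: 1

1


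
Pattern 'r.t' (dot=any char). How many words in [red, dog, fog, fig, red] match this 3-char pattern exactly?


Pattern 'r.t' means: starts with 'r', any single char, ends with 't'.
Checking each word (must be exactly 3 chars):
  'red' (len=3): no
  'dog' (len=3): no
  'fog' (len=3): no
  'fig' (len=3): no
  'red' (len=3): no
Matching words: []
Total: 0

0


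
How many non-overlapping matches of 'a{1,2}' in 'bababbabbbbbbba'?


Pattern 'a{1,2}' matches between 1 and 2 consecutive a's (greedy).
String: 'bababbabbbbbbba'
Finding runs of a's and applying greedy matching:
  Run at pos 1: 'a' (length 1)
  Run at pos 3: 'a' (length 1)
  Run at pos 6: 'a' (length 1)
  Run at pos 14: 'a' (length 1)
Matches: ['a', 'a', 'a', 'a']
Count: 4

4


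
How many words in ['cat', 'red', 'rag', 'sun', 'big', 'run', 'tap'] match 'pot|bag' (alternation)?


Alternation 'pot|bag' matches either 'pot' or 'bag'.
Checking each word:
  'cat' -> no
  'red' -> no
  'rag' -> no
  'sun' -> no
  'big' -> no
  'run' -> no
  'tap' -> no
Matches: []
Count: 0

0


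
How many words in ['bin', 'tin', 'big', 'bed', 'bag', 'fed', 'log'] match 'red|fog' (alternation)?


Alternation 'red|fog' matches either 'red' or 'fog'.
Checking each word:
  'bin' -> no
  'tin' -> no
  'big' -> no
  'bed' -> no
  'bag' -> no
  'fed' -> no
  'log' -> no
Matches: []
Count: 0

0


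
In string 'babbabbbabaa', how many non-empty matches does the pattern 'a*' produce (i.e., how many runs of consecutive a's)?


Pattern 'a*' matches zero or more a's. We want non-empty runs of consecutive a's.
String: 'babbabbbabaa'
Walking through the string to find runs of a's:
  Run 1: positions 1-1 -> 'a'
  Run 2: positions 4-4 -> 'a'
  Run 3: positions 8-8 -> 'a'
  Run 4: positions 10-11 -> 'aa'
Non-empty runs found: ['a', 'a', 'a', 'aa']
Count: 4

4


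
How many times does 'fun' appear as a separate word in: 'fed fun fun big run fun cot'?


Scanning each word for exact match 'fun':
  Word 1: 'fed' -> no
  Word 2: 'fun' -> MATCH
  Word 3: 'fun' -> MATCH
  Word 4: 'big' -> no
  Word 5: 'run' -> no
  Word 6: 'fun' -> MATCH
  Word 7: 'cot' -> no
Total matches: 3

3


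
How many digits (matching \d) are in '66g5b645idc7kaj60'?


\d matches any digit 0-9.
Scanning '66g5b645idc7kaj60':
  pos 0: '6' -> DIGIT
  pos 1: '6' -> DIGIT
  pos 3: '5' -> DIGIT
  pos 5: '6' -> DIGIT
  pos 6: '4' -> DIGIT
  pos 7: '5' -> DIGIT
  pos 11: '7' -> DIGIT
  pos 15: '6' -> DIGIT
  pos 16: '0' -> DIGIT
Digits found: ['6', '6', '5', '6', '4', '5', '7', '6', '0']
Total: 9

9


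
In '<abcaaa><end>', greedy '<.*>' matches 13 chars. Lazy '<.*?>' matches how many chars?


Greedy '<.*>' tries to match as MUCH as possible.
Lazy '<.*?>' tries to match as LITTLE as possible.

String: '<abcaaa><end>'
Greedy '<.*>' starts at first '<' and extends to the LAST '>': '<abcaaa><end>' (13 chars)
Lazy '<.*?>' starts at first '<' and stops at the FIRST '>': '<abcaaa>' (8 chars)

8


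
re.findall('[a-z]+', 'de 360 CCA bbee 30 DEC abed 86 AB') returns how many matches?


Pattern '[a-z]+' finds one or more lowercase letters.
Text: 'de 360 CCA bbee 30 DEC abed 86 AB'
Scanning for matches:
  Match 1: 'de'
  Match 2: 'bbee'
  Match 3: 'abed'
Total matches: 3

3


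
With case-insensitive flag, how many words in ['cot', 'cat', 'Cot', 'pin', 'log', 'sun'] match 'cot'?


Case-insensitive matching: compare each word's lowercase form to 'cot'.
  'cot' -> lower='cot' -> MATCH
  'cat' -> lower='cat' -> no
  'Cot' -> lower='cot' -> MATCH
  'pin' -> lower='pin' -> no
  'log' -> lower='log' -> no
  'sun' -> lower='sun' -> no
Matches: ['cot', 'Cot']
Count: 2

2


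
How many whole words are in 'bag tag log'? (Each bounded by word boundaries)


Word boundaries (\b) mark the start/end of each word.
Text: 'bag tag log'
Splitting by whitespace:
  Word 1: 'bag'
  Word 2: 'tag'
  Word 3: 'log'
Total whole words: 3

3


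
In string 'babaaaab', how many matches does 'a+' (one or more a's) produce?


Pattern 'a+' matches one or more consecutive a's.
String: 'babaaaab'
Scanning for runs of a:
  Match 1: 'a' (length 1)
  Match 2: 'aaaa' (length 4)
Total matches: 2

2


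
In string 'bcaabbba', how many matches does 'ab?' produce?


Pattern 'ab?' matches 'a' optionally followed by 'b'.
String: 'bcaabbba'
Scanning left to right for 'a' then checking next char:
  Match 1: 'a' (a not followed by b)
  Match 2: 'ab' (a followed by b)
  Match 3: 'a' (a not followed by b)
Total matches: 3

3


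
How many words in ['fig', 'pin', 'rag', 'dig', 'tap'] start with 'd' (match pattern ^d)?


Pattern ^d anchors to start of word. Check which words begin with 'd':
  'fig' -> no
  'pin' -> no
  'rag' -> no
  'dig' -> MATCH (starts with 'd')
  'tap' -> no
Matching words: ['dig']
Count: 1

1


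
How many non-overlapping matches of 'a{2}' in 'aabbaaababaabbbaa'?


Pattern 'a{2}' matches exactly 2 consecutive a's (greedy, non-overlapping).
String: 'aabbaaababaabbbaa'
Scanning for runs of a's:
  Run at pos 0: 'aa' (length 2) -> 1 match(es)
  Run at pos 4: 'aaa' (length 3) -> 1 match(es)
  Run at pos 8: 'a' (length 1) -> 0 match(es)
  Run at pos 10: 'aa' (length 2) -> 1 match(es)
  Run at pos 15: 'aa' (length 2) -> 1 match(es)
Matches found: ['aa', 'aa', 'aa', 'aa']
Total: 4

4
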